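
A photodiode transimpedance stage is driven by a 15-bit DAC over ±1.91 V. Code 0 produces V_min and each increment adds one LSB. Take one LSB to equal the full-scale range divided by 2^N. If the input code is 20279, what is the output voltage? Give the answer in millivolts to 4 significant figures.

Full-scale range = 1.91 V − (-1.91 V) = 3.82 V. LSB = 3.82 V / 2^15.
V_out = V_min + code × LSB = -1.91 V + 20279 × 3.82 V / 32768
      = -1.91 + 2.36407 = 0.454068 V.

454.1 mV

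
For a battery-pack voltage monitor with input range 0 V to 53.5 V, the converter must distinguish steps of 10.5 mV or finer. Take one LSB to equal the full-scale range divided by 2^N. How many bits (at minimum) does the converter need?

Full-scale range = 53.5 V.
Required number of levels: 53.5/10.5 mV = 5095.2; smallest N with 2^N ≥ that is 13.

13 bits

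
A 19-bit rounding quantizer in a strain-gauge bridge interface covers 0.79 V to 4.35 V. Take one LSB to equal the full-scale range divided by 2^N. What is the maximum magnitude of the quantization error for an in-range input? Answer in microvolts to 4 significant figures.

3.395 µV

The full-scale span is 4.35 − (0.79) = 3.56 V.
One LSB is 3.56 V / 524288 = 6.79016 µV.
Worst-case error for round-to-nearest is half an LSB: 3.395 µV.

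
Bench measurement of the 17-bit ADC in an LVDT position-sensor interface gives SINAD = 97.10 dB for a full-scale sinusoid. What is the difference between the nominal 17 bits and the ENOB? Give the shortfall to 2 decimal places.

1.16 bits

N_eff = (97.10 − 1.76)/6.02 = 15.8372 bits.
Shortfall = 17 − 15.8372 = 1.1628 bits.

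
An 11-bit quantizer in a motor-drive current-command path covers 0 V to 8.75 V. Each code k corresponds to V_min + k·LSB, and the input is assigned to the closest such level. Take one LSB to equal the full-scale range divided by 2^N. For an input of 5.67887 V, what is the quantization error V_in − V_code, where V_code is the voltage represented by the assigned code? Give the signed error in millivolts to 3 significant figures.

Full-scale range = 8.75 V. LSB = 8.75 V / 2^11 ≈ 4.272 mV.
Position in LSBs: (5.67887 − (0)) × 2048/8.75 = 1329.1801; rounding gives k = 1329.
Reconstructed level: 0 + 1329 × 8.75/2048 V = 5.678100586 V.
Error = V_in − V_code = 5.67887 − (5.678100586) = +0.769 mV.

+0.769 mV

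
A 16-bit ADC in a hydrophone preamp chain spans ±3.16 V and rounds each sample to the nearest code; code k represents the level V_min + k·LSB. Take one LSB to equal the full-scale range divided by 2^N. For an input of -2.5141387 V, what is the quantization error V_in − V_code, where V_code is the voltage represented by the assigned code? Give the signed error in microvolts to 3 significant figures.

Full-scale range = 3.16 V − (-3.16 V) = 6.32 V. LSB = 6.32 V / 2^16 ≈ 96.44 µV.
(V_in − V_min)/LSB = (-2.5141387 − (-3.16)) × 65536/6.32 = 6697.3364 → nearest code k = 6697.
V_code = -3.16 + (6697/65536) × 6.32 = -2.5141711426 V.
V_in − V_code = -2.5141387 − (-2.5141711426) = +32.4 µV.

+32.4 µV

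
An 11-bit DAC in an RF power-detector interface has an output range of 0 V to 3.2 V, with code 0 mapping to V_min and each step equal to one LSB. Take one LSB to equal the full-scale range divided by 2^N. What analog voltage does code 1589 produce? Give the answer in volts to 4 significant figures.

2.483 V

Range is 3.2 V. LSB = 3.2 V / 2^11.
Output = V_min + (1589/2048) × range = 0 + 0.775879 × 3.2 V
      = 0 + 2.48281 = 2.48281 V.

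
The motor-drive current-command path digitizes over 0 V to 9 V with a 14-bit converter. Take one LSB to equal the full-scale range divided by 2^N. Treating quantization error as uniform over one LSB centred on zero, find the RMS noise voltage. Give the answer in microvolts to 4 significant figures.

158.6 µV

V_FS = 9 V.
Step size = 9/16384 V = 0.549316 mV.
For a uniform distribution on [−LSB/2, +LSB/2], V_rms = LSB/√12 = 0.549316 mV/3.4641 = 158.6 µV.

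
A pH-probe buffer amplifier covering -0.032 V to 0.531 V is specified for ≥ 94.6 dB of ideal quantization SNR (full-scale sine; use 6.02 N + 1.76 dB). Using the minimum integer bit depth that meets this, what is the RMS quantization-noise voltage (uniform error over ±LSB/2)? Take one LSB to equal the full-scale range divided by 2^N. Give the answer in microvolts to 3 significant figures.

Full-scale range = 0.531 V − (-0.032 V) = 0.563 V.
Required N = ⌈(94.6 − 1.76)/6.02⌉ = ⌈15.422⌉ = 16.
LSB = 0.563 V ÷ 2^16 = 0.563/65536 V = 8.5907 µV.
RMS noise = LSB/√12 = 2.48 µV.

2.48 µV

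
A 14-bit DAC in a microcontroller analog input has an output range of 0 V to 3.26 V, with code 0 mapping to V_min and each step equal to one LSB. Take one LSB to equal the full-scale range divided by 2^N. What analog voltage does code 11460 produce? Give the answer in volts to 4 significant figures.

2.280 V

Span = 3.26 V. LSB = 3.26 V / 2^14.
V_out = 0 + 11460 × (3.26/16384) V
      = 0 + 2.28025 = 2.28025 V.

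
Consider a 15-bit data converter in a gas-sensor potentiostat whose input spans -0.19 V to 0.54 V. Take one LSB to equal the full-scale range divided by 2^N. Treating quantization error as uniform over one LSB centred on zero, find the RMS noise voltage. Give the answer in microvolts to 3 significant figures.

Range = 0.54 − (-0.19) = 0.73 V.
LSB = 0.73 V / 2^15 = 22.278 µV.
σ_q = LSB/√12 = 22.278 µV/3.4641 = 6.43 µV.

6.43 µV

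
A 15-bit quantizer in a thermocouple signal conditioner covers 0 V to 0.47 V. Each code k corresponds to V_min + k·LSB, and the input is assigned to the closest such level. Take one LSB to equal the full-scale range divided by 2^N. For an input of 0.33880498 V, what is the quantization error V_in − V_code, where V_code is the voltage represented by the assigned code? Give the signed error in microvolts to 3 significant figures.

+2.79 µV

V_FS = 0.47 V. LSB = 0.47 V / 2^15 ≈ 14.34 µV.
(V_in − V_min)/LSB = (0.33880498 − (0)) × 32768/0.47 = 23621.1949 → nearest code k = 23621.
V_code = 0 + (23621/32768) × 0.47 = 0.33880218506 V.
V_in − V_code = 0.33880498 − (0.33880218506) = +2.79 µV.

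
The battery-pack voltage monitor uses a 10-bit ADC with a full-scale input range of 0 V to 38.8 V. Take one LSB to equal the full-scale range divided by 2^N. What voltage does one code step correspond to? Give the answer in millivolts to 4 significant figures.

Range is 38.8 V.
There are 2^10 = 1024 steps.
LSB = 38.8 V ÷ 2^10 = 38.8/1024 V = 37.89 mV.

37.89 mV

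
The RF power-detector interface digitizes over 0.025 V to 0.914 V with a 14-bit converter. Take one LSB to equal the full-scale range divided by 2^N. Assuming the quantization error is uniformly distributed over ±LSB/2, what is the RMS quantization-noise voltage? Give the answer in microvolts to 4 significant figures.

15.66 µV

Range = 0.914 − (0.025) = 0.889 V.
LSB = 0.889 V ÷ 2^14 = 0.889/16384 V = 54.2603 µV.
V_rms = LSB/√12 = 54.2603 µV / √12 = 15.66 µV.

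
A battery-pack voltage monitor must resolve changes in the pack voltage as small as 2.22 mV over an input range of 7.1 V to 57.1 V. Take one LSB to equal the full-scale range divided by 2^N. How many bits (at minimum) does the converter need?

Range = 57.1 − (7.1) = 50 V.
Need 2^N ≥ 50 V / 2.22 mV = 22520 → N_min = 15.

15 bits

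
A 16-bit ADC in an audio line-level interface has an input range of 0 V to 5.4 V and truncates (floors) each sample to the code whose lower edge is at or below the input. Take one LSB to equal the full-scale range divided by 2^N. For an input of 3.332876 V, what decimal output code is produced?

40448

V_FS = 5.4 V. LSB = 5.4 V / 2^16 ≈ 82.40 µV.
V_in − V_min = 3.332876 − (0) = 3.332876 V.
Divide by LSB: 3.332876 × 65536/5.4 = 40448.7707.
Truncating gives code 40448.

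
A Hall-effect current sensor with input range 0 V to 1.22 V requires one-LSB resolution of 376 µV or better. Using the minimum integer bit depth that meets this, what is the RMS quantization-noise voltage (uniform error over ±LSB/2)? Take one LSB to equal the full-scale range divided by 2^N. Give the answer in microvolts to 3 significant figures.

Range is 1.22 V.
1.22 V / 376 µV = 3245. Since 2^11 = 2048 and 2^12 = 4096, N = 12.
LSB = 1.22 V ÷ 2^12 = 1.22/4096 V = 297.85 µV.
σ_q = LSB/√12 = 297.85 µV/3.4641 = 86.0 µV.

86.0 µV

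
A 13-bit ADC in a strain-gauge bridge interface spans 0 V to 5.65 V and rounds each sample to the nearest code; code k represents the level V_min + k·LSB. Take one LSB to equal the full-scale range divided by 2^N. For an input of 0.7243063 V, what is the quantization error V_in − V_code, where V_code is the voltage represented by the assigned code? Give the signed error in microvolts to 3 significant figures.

+124 µV

Range is 5.65 V. LSB = 5.65 V / 2^13 ≈ 0.6897 mV.
(V_in − V_min)/LSB = (0.7243063 − (0)) × 8192/5.65 = 1050.1800 → nearest code k = 1050.
V_code = 0 + (1050/8192) × 5.65 = 0.7241821289 V.
V_in − V_code = 0.7243063 − (0.7241821289) = +124 µV.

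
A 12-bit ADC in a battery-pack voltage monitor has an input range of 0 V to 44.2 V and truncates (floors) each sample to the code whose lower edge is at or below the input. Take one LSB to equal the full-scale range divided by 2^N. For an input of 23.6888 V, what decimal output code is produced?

2195

Full-scale range = 44.2 V. LSB = 44.2 V / 2^12 ≈ 10.79 mV.
(V_in − V_min) × 2^12/range = (23.6888 − (0)) × 4096/44.2 = 2195.234.
Floor → code = 2195.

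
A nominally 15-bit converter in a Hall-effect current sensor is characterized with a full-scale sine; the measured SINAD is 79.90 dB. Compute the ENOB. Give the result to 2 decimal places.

12.98 bits

ENOB = (79.90 − 1.76)/6.02 = 12.9801 bits.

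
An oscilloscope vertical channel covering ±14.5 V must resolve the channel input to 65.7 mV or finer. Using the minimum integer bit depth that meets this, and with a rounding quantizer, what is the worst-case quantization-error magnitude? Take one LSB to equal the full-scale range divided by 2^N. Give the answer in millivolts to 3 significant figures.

28.3 mV

Full-scale range = 14.5 V − (-14.5 V) = 29 V.
29 V / 65.7 mV = 441.4. Since 2^8 = 256 and 2^9 = 512, N = 9.
One LSB is 29 V / 512 = 56.641 mV.
|e|_max = LSB/2 = 28.3 mV.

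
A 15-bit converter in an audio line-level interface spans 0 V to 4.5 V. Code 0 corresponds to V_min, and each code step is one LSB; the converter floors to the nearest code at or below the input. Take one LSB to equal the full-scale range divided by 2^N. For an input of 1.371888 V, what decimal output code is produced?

V_FS = 4.5 V. LSB = 4.5 V / 2^15 ≈ 137.3 µV.
(V_in − V_min) × 2^15/range = (1.371888 − (0)) × 32768/4.5 = 9989.784.
Floor → code = 9989.

9989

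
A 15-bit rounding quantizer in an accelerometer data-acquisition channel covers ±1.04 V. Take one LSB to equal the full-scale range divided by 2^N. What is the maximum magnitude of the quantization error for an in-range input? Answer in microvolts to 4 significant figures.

31.74 µV

Span: 1.04 V − (-1.04 V) = 2.08 V.
Step size = 2.08/32768 V = 63.4766 µV.
A rounding quantizer has |error| ≤ LSB/2 = 31.74 µV.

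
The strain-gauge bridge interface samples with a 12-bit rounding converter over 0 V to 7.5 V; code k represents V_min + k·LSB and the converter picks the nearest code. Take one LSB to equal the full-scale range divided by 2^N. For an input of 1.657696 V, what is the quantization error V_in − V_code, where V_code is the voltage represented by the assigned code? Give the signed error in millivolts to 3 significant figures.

Full-scale range = 7.5 V. LSB = 7.5 V / 2^12 ≈ 1.831 mV.
(1.657696 − (0)) / LSB = 1.657696 × 4096/7.5 = 905.3230. Nearest integer: k = 905.
V_code = V_min + k × range/2^12 = 0 + 905 × 7.5/4096 = 1.657104492 V.
e = 1.657696 − (1.657104492) = +0.592 mV.

+0.592 mV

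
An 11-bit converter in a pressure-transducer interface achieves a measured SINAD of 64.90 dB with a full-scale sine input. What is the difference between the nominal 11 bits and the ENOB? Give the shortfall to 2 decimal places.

0.51 bits

Effective bits = (64.90 − 1.76)/6.02 = 10.4884.
Shortfall = 11 − 10.4884 = 0.5116 bits.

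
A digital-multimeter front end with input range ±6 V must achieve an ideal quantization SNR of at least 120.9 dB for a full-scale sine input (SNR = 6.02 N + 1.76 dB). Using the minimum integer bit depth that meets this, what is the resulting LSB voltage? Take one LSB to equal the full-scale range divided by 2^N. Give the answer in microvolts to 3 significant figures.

11.4 µV

Full-scale range = 6 V − (-6 V) = 12 V.
Required N = ⌈(120.9 − 1.76)/6.02⌉ = ⌈19.791⌉ = 20.
One LSB is 12 V / 1048576 = 11.4 µV.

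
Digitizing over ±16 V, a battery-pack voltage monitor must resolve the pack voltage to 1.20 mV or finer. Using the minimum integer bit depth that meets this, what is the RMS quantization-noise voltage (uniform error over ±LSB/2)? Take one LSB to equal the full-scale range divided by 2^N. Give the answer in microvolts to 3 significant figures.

Range = 16 − (-16) = 32 V.
Required number of levels: 32/1.20 mV = 26667; smallest N with 2^N ≥ that is 15.
One LSB is 32 V / 32768 = 0.97656 mV.
V_rms = LSB/√12 = 282 µV.

282 µV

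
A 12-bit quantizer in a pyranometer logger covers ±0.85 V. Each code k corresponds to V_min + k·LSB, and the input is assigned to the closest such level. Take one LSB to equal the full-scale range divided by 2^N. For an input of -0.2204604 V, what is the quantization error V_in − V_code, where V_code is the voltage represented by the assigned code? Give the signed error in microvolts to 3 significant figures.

−74.7 µV

Full-scale range = 0.85 V − (-0.85 V) = 1.7 V. LSB = 1.7 V / 2^12 ≈ 415.0 µV.
(-0.2204604 − (-0.85)) / LSB = 0.6295396 × 4096/1.7 = 1516.8201. Nearest integer: k = 1517.
V_code = V_min + k × range/2^12 = -0.85 + 1517 × 1.7/4096 = -0.2203857422 V.
Error = V_in − V_code = -0.2204604 − (-0.2203857422) = −74.7 µV.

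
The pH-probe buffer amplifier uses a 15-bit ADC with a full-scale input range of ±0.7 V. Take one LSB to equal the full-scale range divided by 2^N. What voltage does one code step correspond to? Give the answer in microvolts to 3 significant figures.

Range = 0.7 − (-0.7) = 1.4 V.
There are 2^15 = 32768 steps.
LSB = 1.4 V / 2^15 = 42.7 µV.

42.7 µV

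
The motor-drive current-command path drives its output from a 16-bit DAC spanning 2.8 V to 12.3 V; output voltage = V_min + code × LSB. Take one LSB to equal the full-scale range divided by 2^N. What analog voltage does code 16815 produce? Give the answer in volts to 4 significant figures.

5.237 V

The full-scale span is 12.3 − (2.8) = 9.5 V. LSB = 9.5 V / 2^16.
Output = V_min + (16815/65536) × range = 2.8 + 0.256577 × 9.5 V
      = 2.8 V + 2.43748 V = 5.23748 V.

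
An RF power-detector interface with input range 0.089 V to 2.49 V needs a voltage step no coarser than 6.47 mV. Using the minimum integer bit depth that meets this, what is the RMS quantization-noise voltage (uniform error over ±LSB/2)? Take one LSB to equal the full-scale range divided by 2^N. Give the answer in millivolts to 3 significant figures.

1.35 mV

Range = 2.49 − (0.089) = 2.401 V.
Need 2^N ≥ 2.401 V / 6.47 mV = 371.1 → N_min = 9.
Step size = 2.401/512 V = 4.6895 mV.
σ_q = LSB/√12 = 4.6895 mV/3.4641 = 1.35 mV.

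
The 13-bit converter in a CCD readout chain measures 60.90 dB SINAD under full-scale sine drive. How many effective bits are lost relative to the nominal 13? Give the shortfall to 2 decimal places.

3.18 bits

Effective bits = (60.90 − 1.76)/6.02 = 9.8239.
Lost resolution: 13 − 9.8239 = 3.1761 bits.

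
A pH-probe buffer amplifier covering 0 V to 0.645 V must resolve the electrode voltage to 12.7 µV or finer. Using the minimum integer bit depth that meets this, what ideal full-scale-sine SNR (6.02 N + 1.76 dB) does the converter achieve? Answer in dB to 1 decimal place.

Span = 0.645 V.
Need 2^N ≥ 0.645 V / 12.7 µV = 50790 → N_min = 16.
6.02(16) + 1.76 = 98.08 dB.

98.1 dB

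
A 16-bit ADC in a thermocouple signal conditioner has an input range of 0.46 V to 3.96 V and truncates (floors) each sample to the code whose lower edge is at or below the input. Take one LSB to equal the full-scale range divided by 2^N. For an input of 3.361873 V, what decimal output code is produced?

The full-scale span is 3.96 − (0.46) = 3.5 V. LSB = 3.5 V / 2^16 ≈ 53.41 µV.
V_in − V_min = 3.361873 − (0.46) = 2.901873 V.
Divide by LSB: 2.901873 × 65536/3.5 = 54336.3283.
Truncating gives code 54336.

54336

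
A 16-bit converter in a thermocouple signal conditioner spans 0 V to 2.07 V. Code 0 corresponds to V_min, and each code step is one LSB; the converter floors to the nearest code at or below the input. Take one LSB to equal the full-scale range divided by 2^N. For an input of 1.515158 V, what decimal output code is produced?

Span = 2.07 V. LSB = 2.07 V / 2^16 ≈ 31.59 µV.
(V_in − V_min) × 2^16/range = (1.515158 − (0)) × 65536/2.07 = 47969.756.
Floor → code = 47969.

47969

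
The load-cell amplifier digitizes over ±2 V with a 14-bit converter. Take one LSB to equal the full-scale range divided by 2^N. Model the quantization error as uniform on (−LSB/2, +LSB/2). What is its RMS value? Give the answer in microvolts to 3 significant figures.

Range = 2 − (-2) = 4 V.
Step size = 4/16384 V = 244.14 µV.
V_rms = LSB/√12 = 244.14 µV / √12 = 70.5 µV.

70.5 µV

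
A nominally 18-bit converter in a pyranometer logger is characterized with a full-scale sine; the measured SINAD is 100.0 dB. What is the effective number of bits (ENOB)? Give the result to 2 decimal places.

(100.0 − 1.76) / 6.02 = 98.24/6.02 = 16.3189 effective bits.

16.32 bits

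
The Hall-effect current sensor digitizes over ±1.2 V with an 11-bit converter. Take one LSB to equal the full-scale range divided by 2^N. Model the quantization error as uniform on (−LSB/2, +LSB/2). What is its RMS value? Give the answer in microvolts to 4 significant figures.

338.3 µV

Span: 1.2 V − (-1.2 V) = 2.4 V.
One LSB is 2.4 V / 2048 = 1.17188 mV.
RMS of a uniform error over width LSB is LSB/√12 = 338.3 µV.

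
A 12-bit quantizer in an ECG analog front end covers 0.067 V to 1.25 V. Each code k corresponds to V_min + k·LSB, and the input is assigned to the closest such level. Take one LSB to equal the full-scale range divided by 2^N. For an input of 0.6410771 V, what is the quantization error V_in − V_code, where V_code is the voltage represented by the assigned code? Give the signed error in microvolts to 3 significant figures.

−93.8 µV

The full-scale span is 1.25 − (0.067) = 1.183 V. LSB = 1.183 V / 2^12 ≈ 288.8 µV.
(0.6410771 − (0.067)) / LSB = 0.5740771 × 4096/1.183 = 1987.6752. Nearest integer: k = 1988.
V_code = 0.067 + (1988/4096) × 1.183 = 0.6411708984 V.
e = 0.6410771 − (0.6411708984) = −93.8 µV.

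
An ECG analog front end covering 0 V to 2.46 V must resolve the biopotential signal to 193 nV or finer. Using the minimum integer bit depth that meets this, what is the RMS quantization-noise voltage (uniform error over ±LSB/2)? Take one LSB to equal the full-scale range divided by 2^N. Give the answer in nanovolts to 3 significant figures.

42.3 nV

Range is 2.46 V.
Required number of levels: 2.46/193 nV = 1.2746e7; smallest N with 2^N ≥ that is 24.
LSB = 2.46 V / 2^24 = 146.63 nV.
RMS noise = LSB/√12 = 42.3 nV.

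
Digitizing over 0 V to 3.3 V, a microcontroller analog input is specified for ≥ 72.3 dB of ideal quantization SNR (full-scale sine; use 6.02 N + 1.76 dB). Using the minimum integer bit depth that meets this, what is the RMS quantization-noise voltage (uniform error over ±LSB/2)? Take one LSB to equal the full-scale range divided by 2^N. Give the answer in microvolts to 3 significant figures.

233 µV

Full-scale range = 3.3 V.
6.02 N + 1.76 ≥ 72.3 gives N ≥ 11.718, so the minimum integer is 12.
LSB = 3.3 V ÷ 2^12 = 3.3/4096 V = 0.80566 mV.
σ_q = LSB/√12 = 0.80566 mV/3.4641 = 233 µV.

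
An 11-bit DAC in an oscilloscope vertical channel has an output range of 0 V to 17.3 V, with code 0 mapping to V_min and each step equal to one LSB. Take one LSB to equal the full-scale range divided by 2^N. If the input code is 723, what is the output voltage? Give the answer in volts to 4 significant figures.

6.107 V

V_FS = 17.3 V. LSB = 17.3 V / 2^11.
Output = V_min + (723/2048) × range = 0 + 0.353027 × 17.3 V
      = 0 V + 6.10737 V = 6.10737 V.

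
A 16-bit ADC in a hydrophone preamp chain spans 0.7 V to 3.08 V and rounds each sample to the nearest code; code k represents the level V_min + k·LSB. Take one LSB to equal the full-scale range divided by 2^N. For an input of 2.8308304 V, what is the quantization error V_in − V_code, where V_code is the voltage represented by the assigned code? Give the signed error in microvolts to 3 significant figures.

−6.09 µV

Range = 3.08 − (0.7) = 2.38 V. LSB = 2.38 V / 2^16 ≈ 36.32 µV.
Position in LSBs: (2.8308304 − (0.7)) × 65536/2.38 = 58674.8324; rounding gives k = 58675.
Reconstructed level: 0.7 + 58675 × 2.38/65536 V = 2.8308364868 V.
Error = V_in − V_code = 2.8308304 − (2.8308364868) = −6.09 µV.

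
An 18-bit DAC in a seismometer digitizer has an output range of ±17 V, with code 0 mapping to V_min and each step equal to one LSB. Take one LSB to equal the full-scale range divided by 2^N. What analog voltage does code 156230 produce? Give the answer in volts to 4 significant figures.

3.263 V

Full-scale range = 17 V − (-17 V) = 34 V. LSB = 34 V / 2^18.
V_out = -17 + 156230 × (34/262144) V
      = -17 V + 20.2630 V = 3.26299 V.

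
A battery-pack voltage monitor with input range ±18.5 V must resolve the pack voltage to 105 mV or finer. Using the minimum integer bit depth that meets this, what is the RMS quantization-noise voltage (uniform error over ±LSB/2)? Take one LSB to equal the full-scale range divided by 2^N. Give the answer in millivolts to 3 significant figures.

20.9 mV

The full-scale span is 18.5 − (-18.5) = 37 V.
Required number of levels: 37/105 mV = 352.38; smallest N with 2^N ≥ that is 9.
LSB = 37 V ÷ 2^9 = 37/512 V = 72.266 mV.
RMS noise = LSB/√12 = 20.9 mV.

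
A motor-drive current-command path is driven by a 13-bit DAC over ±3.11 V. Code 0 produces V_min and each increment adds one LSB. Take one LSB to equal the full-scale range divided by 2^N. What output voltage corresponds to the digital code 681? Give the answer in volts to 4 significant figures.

Full-scale range = 3.11 V − (-3.11 V) = 6.22 V. LSB = 6.22 V / 2^13.
V_out = V_min + code × LSB = -3.11 V + 681 × 6.22 V / 8192
      = -3.11 V + 0.517068 V = -2.59293 V.

-2.593 V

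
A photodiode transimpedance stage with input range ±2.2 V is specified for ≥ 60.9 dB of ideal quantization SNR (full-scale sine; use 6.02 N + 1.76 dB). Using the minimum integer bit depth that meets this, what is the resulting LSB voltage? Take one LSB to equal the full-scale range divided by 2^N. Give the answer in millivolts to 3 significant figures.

The full-scale span is 2.2 − (-2.2) = 4.4 V.
6.02 N + 1.76 ≥ 60.9 gives N ≥ 9.824, so the minimum integer is 10.
LSB = 4.4 V ÷ 2^10 = 4.4/1024 V = 4.30 mV.

4.30 mV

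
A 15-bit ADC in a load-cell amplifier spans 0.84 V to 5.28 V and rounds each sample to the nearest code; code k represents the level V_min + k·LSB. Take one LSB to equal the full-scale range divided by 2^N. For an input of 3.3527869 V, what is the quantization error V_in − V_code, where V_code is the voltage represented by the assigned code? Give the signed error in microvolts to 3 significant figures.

Full-scale range = 5.28 V − (0.84 V) = 4.44 V. LSB = 4.44 V / 2^15 ≈ 135.5 µV.
Position in LSBs: (3.3527869 − (0.84)) × 32768/4.44 = 18544.8201; rounding gives k = 18545.
Reconstructed level: 0.84 + 18545 × 4.44/32768 V = 3.3528112793 V.
Error = V_in − V_code = 3.3527869 − (3.3528112793) = −24.4 µV.

−24.4 µV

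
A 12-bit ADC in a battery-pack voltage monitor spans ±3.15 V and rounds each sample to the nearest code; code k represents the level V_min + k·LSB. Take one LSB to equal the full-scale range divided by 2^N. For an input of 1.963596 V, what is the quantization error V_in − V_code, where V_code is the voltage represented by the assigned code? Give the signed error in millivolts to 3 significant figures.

Span: 3.15 V − (-3.15 V) = 6.3 V. LSB = 6.3 V / 2^12 ≈ 1.538 mV.
(V_in − V_min)/LSB = (1.963596 − (-3.15)) × 4096/6.3 = 3324.6491 → nearest code k = 3325.
V_code = -3.15 + (3325/4096) × 6.3 = 1.964135742 V.
Error = V_in − V_code = 1.963596 − (1.964135742) = −0.540 mV.

−0.540 mV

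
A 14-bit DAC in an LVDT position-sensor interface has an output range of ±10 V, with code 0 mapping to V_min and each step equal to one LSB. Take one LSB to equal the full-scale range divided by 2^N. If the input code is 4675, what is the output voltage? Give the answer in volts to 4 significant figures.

The full-scale span is 10 − (-10) = 20 V. LSB = 20 V / 2^14.
Output = V_min + (4675/16384) × range = -10 + 0.285339 × 20 V
      = -10 + 5.70679 = -4.29321 V.

-4.293 V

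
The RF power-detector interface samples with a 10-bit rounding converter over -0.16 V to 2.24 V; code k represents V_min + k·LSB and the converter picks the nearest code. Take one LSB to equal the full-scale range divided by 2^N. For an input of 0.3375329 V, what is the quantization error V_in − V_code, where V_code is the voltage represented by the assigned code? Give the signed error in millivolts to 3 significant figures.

Range = 2.24 − (-0.16) = 2.4 V. LSB = 2.4 V / 2^10 ≈ 2.344 mV.
(0.3375329 − (-0.16)) / LSB = 0.4975329 × 1024/2.4 = 212.2807. Nearest integer: k = 212.
Reconstructed level: -0.16 + 212 × 2.4/1024 V = 0.3368750000 V.
Error = V_in − V_code = 0.3375329 − (0.3368750000) = +0.658 mV.

+0.658 mV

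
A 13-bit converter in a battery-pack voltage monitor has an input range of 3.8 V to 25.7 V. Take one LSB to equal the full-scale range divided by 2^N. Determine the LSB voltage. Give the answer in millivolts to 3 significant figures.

Full-scale range = 25.7 V − (3.8 V) = 21.9 V.
2^13 = 8192 levels.
One LSB is 21.9 V / 8192 = 2.67 mV.

2.67 mV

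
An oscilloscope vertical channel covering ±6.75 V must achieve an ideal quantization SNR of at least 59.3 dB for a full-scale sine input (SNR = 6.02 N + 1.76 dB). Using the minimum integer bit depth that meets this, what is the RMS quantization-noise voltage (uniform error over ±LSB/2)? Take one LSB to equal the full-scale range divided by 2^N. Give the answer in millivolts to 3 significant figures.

3.81 mV

The full-scale span is 6.75 − (-6.75) = 13.5 V.
Solving 6.02 N ≥ 59.3 − 1.76: N ≥ 9.558. Round up → N = 10.
Step size = 13.5/1024 V = 13.184 mV.
RMS noise = LSB/√12 = 3.81 mV.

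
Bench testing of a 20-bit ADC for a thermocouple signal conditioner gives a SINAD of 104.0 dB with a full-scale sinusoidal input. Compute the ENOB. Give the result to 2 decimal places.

16.98 bits

Inverting SNR = 6.02 N + 1.76: N_eff = (104.0 − 1.76)/6.02 = 16.9834.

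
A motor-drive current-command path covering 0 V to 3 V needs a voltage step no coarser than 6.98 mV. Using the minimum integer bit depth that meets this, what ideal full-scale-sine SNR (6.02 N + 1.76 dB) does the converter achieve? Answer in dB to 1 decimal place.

55.9 dB

V_FS = 3 V.
Required number of levels: 3/6.98 mV = 429.80; smallest N with 2^N ≥ that is 9.
6.02(9) + 1.76 = 55.94 dB.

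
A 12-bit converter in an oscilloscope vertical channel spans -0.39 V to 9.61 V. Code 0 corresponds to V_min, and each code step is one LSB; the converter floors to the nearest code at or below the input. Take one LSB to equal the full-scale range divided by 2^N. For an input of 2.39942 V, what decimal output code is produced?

1142

Full-scale range = 9.61 V − (-0.39 V) = 10 V. LSB = 10 V / 2^12 ≈ 2.441 mV.
code = ⌊(V_in − V_min)/LSB⌋ = ⌊(V_in − V_min) × 2^12 / range⌋
     = ⌊(2.39942 − (-0.39)) × 4096 / 10⌋ = ⌊2.78942 × 4096/10⌋
     = ⌊1142.546⌋ = 1142.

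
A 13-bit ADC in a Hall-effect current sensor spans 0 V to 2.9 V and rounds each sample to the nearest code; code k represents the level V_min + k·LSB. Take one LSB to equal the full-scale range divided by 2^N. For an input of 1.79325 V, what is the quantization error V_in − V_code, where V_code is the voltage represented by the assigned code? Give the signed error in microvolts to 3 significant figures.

V_FS = 2.9 V. LSB = 2.9 V / 2^13 ≈ 354.0 µV.
(V_in − V_min)/LSB = (1.79325 − (0)) × 8192/2.9 = 5065.6221 → nearest code k = 5066.
V_code = 0 + (5066/8192) × 2.9 = 1.793383789 V.
V_in − V_code = 1.79325 − (1.793383789) = −134 µV.

−134 µV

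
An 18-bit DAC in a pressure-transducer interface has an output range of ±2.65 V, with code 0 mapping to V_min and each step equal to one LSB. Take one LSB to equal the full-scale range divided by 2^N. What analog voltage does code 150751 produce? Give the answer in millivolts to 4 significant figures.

397.9 mV

Range = 2.65 − (-2.65) = 5.3 V. LSB = 5.3 V / 2^18.
V_out = V_min + code × LSB = -2.65 V + 150751 × 5.3 V / 262144
      = -2.65 V + 3.04787 V = 0.397868 V.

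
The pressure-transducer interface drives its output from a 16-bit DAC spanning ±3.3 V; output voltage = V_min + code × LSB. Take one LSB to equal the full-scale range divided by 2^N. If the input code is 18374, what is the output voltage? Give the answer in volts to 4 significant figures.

The full-scale span is 3.3 − (-3.3) = 6.6 V. LSB = 6.6 V / 2^16.
V_out = -3.3 + 18374 × (6.6/65536) V
      = -3.3 + 1.85041 = -1.44959 V.

-1.450 V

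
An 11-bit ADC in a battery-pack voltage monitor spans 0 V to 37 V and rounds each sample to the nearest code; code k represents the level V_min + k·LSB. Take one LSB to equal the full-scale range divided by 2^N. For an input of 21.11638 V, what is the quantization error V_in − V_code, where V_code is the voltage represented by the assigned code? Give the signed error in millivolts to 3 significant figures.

V_FS = 37 V. LSB = 37 V / 2^11 ≈ 18.07 mV.
Position in LSBs: (21.11638 − (0)) × 2048/37 = 1168.8202; rounding gives k = 1169.
V_code = V_min + k × range/2^11 = 0 + 1169 × 37/2048 = 21.11962891 V.
Error = V_in − V_code = 21.11638 − (21.11962891) = −3.25 mV.

−3.25 mV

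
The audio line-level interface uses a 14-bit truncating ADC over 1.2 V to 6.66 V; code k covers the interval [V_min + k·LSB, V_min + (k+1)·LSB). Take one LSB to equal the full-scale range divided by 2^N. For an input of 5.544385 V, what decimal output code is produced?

Range = 6.66 − (1.2) = 5.46 V. LSB = 5.46 V / 2^14 ≈ 333.3 µV.
code = ⌊(V_in − V_min)/LSB⌋ = ⌊(V_in − V_min) × 2^14 / range⌋
     = ⌊(5.544385 − (1.2)) × 16384 / 5.46⌋ = ⌊4.344385 × 16384/5.46⌋
     = ⌊13036.338⌋ = 13036.

13036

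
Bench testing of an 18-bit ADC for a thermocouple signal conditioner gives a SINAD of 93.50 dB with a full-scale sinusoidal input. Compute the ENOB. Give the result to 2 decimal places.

(93.50 − 1.76) / 6.02 = 91.74/6.02 = 15.2392 effective bits.

15.24 bits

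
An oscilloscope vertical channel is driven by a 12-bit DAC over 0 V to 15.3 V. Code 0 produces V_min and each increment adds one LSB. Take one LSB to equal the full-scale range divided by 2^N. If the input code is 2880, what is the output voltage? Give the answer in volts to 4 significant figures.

10.76 V

Full-scale range = 15.3 V. LSB = 15.3 V / 2^12.
V_out = 0 + 2880 × (15.3/4096) V
      = 0 + 10.7578 = 10.7578 V.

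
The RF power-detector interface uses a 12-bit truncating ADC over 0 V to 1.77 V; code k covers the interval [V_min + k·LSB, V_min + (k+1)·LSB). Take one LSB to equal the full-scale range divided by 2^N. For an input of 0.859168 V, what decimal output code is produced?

Range is 1.77 V. LSB = 1.77 V / 2^12 ≈ 432.1 µV.
(V_in − V_min) × 2^12/range = (0.859168 − (0)) × 4096/1.77 = 1988.222.
Floor → code = 1988.

1988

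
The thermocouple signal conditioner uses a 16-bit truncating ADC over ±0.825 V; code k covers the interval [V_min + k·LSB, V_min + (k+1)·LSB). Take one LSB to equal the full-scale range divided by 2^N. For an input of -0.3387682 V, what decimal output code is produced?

19312

The full-scale span is 0.825 − (-0.825) = 1.65 V. LSB = 1.65 V / 2^16 ≈ 25.18 µV.
V_in − V_min = -0.3387682 − (-0.825) = 0.4862318 V.
Divide by LSB: 0.4862318 × 65536/1.65 = 19312.5377.
Truncating gives code 19312.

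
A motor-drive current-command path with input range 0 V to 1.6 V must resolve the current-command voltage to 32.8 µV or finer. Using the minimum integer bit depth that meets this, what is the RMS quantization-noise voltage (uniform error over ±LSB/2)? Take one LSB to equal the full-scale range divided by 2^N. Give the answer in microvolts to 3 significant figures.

Range is 1.6 V.
Need 2^N ≥ 1.6 V / 32.8 µV = 48780 → N_min = 16.
LSB = 1.6 V / 2^16 = 24.414 µV.
V_rms = LSB/√12 = 7.05 µV.

7.05 µV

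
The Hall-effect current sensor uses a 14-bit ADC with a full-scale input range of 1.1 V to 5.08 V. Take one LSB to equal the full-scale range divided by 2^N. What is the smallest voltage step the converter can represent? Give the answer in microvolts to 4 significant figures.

Range = 5.08 − (1.1) = 3.98 V.
Number of codes = 2^14 = 16384.
One LSB is 3.98 V / 16384 = 242.9 µV.

242.9 µV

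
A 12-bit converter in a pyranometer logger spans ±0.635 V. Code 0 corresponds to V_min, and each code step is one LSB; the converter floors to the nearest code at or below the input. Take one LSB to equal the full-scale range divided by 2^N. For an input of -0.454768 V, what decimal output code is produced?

581

Full-scale range = 0.635 V − (-0.635 V) = 1.27 V. LSB = 1.27 V / 2^12 ≈ 310.1 µV.
code = ⌊(V_in − V_min)/LSB⌋ = ⌊(V_in − V_min) × 2^12 / range⌋
     = ⌊(-0.454768 − (-0.635)) × 4096 / 1.27⌋ = ⌊0.180232 × 4096/1.27⌋
     = ⌊581.284⌋ = 581.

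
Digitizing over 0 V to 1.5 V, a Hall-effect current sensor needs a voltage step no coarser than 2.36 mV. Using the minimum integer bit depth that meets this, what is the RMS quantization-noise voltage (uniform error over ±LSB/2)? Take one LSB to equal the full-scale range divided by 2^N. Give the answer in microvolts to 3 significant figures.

V_FS = 1.5 V.
Required number of levels: 1.5/2.36 mV = 635.59; smallest N with 2^N ≥ that is 10.
LSB = 1.5 V ÷ 2^10 = 1.5/1024 V = 1.4648 mV.
RMS noise = LSB/√12 = 423 µV.

423 µV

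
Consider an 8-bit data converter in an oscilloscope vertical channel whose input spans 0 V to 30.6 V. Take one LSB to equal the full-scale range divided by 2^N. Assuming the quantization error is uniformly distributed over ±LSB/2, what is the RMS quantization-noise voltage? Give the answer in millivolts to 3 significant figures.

34.5 mV

Span = 30.6 V.
Step size = 30.6/256 V = 119.53 mV.
RMS of a uniform error over width LSB is LSB/√12 = 34.5 mV.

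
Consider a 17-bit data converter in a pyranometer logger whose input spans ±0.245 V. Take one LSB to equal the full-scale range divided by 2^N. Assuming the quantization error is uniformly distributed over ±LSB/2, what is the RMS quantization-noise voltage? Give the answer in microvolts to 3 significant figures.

Range = 0.245 − (-0.245) = 0.49 V.
LSB = 0.49 V ÷ 2^17 = 0.49/131072 V = 3.7384 µV.
V_rms = LSB/√12 = 3.7384 µV / √12 = 1.08 µV.

1.08 µV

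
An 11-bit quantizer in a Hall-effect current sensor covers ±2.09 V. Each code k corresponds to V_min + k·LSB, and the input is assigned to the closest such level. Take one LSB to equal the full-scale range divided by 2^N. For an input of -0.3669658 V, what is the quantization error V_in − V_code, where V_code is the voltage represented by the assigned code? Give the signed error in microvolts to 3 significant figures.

+417 µV

Full-scale range = 2.09 V − (-2.09 V) = 4.18 V. LSB = 4.18 V / 2^11 ≈ 2.041 mV.
(-0.3669658 − (-2.09)) / LSB = 1.7230342 × 2048/4.18 = 844.2043. Nearest integer: k = 844.
Reconstructed level: -2.09 + 844 × 4.18/2048 V = -0.3673828125 V.
Error = V_in − V_code = -0.3669658 − (-0.3673828125) = +417 µV.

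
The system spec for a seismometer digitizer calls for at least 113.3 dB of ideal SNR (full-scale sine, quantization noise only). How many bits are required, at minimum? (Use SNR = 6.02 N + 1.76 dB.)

19 bits

Required N = ⌈(113.3 − 1.76)/6.02⌉ = ⌈18.528⌉ = 19.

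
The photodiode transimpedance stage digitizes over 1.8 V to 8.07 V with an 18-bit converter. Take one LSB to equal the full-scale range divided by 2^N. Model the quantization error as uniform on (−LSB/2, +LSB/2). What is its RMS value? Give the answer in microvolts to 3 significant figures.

Full-scale range = 8.07 V − (1.8 V) = 6.27 V.
LSB = 6.27 V ÷ 2^18 = 6.27/262144 V = 23.918 µV.
σ_q = LSB/√12 = 23.918 µV/3.4641 = 6.90 µV.

6.90 µV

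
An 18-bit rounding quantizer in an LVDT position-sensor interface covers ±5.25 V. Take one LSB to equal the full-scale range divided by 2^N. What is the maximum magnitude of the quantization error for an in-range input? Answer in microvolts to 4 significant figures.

20.03 µV

Full-scale range = 5.25 V − (-5.25 V) = 10.5 V.
One LSB is 10.5 V / 262144 = 40.0543 µV.
Worst-case error for round-to-nearest is half an LSB: 20.03 µV.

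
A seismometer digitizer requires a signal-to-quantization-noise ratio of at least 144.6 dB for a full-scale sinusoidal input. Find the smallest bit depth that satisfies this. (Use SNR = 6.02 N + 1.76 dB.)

24 bits

N ≥ (144.6 − 1.76)/6.02 = 23.728 → N_min = 24.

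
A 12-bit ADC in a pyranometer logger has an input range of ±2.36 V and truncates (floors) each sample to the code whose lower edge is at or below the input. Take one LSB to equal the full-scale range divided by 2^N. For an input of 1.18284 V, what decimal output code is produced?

3074

Span: 2.36 V − (-2.36 V) = 4.72 V. LSB = 4.72 V / 2^12 ≈ 1.152 mV.
code = ⌊(V_in − V_min)/LSB⌋ = ⌊(V_in − V_min) × 2^12 / range⌋
     = ⌊(1.18284 − (-2.36)) × 4096 / 4.72⌋ = ⌊3.54284 × 4096/4.72⌋
     = ⌊3074.465⌋ = 3074.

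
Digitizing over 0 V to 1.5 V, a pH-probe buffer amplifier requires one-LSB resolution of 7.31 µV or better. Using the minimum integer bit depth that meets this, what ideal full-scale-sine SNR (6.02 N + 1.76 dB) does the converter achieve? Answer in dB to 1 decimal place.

Range is 1.5 V.
1.5 V / 7.31 µV = 205200. Since 2^17 = 131072 and 2^18 = 262144, N = 18.
Ideal SNR at N = 18: 6.02·18 + 1.76 = 110.1 dB.

110.1 dB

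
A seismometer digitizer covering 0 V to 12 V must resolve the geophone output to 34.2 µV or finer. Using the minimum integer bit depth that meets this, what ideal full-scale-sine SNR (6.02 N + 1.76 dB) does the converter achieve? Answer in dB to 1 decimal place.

Span = 12 V.
Required number of levels: 12/34.2 µV = 350880; smallest N with 2^N ≥ that is 19.
Ideal SNR at N = 19: 6.02·19 + 1.76 = 116.1 dB.

116.1 dB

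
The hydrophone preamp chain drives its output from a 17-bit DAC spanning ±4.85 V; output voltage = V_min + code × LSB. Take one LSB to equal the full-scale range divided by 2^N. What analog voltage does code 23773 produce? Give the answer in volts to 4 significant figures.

-3.091 V

Range = 4.85 − (-4.85) = 9.7 V. LSB = 9.7 V / 2^17.
V_out = V_min + code × LSB = -4.85 V + 23773 × 9.7 V / 131072
      = -4.85 + 1.75932 = -3.09068 V.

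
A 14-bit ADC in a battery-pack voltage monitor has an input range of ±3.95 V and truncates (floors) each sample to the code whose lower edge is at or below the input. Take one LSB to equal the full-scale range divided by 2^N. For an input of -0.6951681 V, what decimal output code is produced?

Full-scale range = 3.95 V − (-3.95 V) = 7.9 V. LSB = 7.9 V / 2^14 ≈ 482.2 µV.
code = ⌊(V_in − V_min)/LSB⌋ = ⌊(V_in − V_min) × 2^14 / range⌋
     = ⌊(-0.6951681 − (-3.95)) × 16384 / 7.9⌋ = ⌊3.2548319 × 16384/7.9⌋
     = ⌊6750.274⌋ = 6750.

6750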